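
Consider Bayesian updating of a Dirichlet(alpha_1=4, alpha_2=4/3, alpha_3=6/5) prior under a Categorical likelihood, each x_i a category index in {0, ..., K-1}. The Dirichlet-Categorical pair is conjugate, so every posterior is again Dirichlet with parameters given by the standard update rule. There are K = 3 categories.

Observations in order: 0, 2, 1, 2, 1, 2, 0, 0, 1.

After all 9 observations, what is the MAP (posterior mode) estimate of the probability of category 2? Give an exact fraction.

12/47

obs 1: x=0 → posterior Dirichlet(5, 4/3, 6/5)
obs 2: x=2 → posterior Dirichlet(5, 4/3, 11/5)
obs 3: x=1 → posterior Dirichlet(5, 7/3, 11/5)
obs 4: x=2 → posterior Dirichlet(5, 7/3, 16/5)
obs 5: x=1 → posterior Dirichlet(5, 10/3, 16/5)
obs 6: x=2 → posterior Dirichlet(5, 10/3, 21/5)
obs 7: x=0 → posterior Dirichlet(6, 10/3, 21/5)
obs 8: x=0 → posterior Dirichlet(7, 10/3, 21/5)
obs 9: x=1 → posterior Dirichlet(7, 13/3, 21/5)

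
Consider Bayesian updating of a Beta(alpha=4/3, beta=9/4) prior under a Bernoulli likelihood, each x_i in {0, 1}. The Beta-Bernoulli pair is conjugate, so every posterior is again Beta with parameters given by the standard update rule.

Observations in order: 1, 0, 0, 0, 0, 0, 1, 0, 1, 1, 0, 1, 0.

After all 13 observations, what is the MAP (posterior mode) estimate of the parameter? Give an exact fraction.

obs 1: x=1 → posterior Beta(7/3, 9/4)
obs 2: x=0 → posterior Beta(7/3, 13/4)
obs 3: x=0 → posterior Beta(7/3, 17/4)
obs 4: x=0 → posterior Beta(7/3, 21/4)
obs 5: x=0 → posterior Beta(7/3, 25/4)
obs 6: x=0 → posterior Beta(7/3, 29/4)
obs 7: x=1 → posterior Beta(10/3, 29/4)
obs 8: x=0 → posterior Beta(10/3, 33/4)
obs 9: x=1 → posterior Beta(13/3, 33/4)
obs 10: x=1 → posterior Beta(16/3, 33/4)
obs 11: x=0 → posterior Beta(16/3, 37/4)
obs 12: x=1 → posterior Beta(19/3, 37/4)
obs 13: x=0 → posterior Beta(19/3, 41/4)

64/175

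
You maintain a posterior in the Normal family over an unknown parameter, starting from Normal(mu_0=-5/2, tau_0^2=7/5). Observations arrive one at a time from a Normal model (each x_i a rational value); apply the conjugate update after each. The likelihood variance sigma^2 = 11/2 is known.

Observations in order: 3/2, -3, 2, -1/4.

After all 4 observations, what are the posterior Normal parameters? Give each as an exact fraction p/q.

mu_0=-134/111, tau_0^2=77/111

obs 1: x=3/2 → posterior Normal(-233/138, 77/69)
obs 2: x=-3 → posterior Normal(-317/166, 77/83)
obs 3: x=2 → posterior Normal(-261/194, 77/97)
obs 4: x=-1/4 → posterior Normal(-134/111, 77/111)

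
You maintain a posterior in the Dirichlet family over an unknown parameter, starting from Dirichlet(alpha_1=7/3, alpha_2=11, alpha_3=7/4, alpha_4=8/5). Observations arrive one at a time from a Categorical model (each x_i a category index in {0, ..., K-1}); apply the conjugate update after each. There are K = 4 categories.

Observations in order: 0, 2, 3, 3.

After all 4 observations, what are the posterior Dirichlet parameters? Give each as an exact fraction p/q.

obs 1: x=0 → posterior Dirichlet(10/3, 11, 7/4, 8/5)
obs 2: x=2 → posterior Dirichlet(10/3, 11, 11/4, 8/5)
obs 3: x=3 → posterior Dirichlet(10/3, 11, 11/4, 13/5)
obs 4: x=3 → posterior Dirichlet(10/3, 11, 11/4, 18/5)

alpha_1=10/3, alpha_2=11, alpha_3=11/4, alpha_4=18/5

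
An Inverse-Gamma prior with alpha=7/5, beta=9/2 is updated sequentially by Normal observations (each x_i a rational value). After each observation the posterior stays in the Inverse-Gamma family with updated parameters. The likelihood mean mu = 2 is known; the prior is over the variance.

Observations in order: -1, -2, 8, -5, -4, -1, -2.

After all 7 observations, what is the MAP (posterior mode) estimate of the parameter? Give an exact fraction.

900/59

obs 1: x=-1 → posterior Inverse-Gamma(19/10, 9)
obs 2: x=-2 → posterior Inverse-Gamma(12/5, 17)
obs 3: x=8 → posterior Inverse-Gamma(29/10, 35)
obs 4: x=-5 → posterior Inverse-Gamma(17/5, 119/2)
obs 5: x=-4 → posterior Inverse-Gamma(39/10, 155/2)
obs 6: x=-1 → posterior Inverse-Gamma(22/5, 82)
obs 7: x=-2 → posterior Inverse-Gamma(49/10, 90)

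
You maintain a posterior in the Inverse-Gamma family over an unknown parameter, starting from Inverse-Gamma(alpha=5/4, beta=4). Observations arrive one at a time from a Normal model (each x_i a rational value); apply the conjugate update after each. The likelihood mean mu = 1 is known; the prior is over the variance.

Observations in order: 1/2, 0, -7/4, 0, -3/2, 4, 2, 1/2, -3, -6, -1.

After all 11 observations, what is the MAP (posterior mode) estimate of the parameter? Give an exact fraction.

1653/248

obs 1: x=1/2 → posterior Inverse-Gamma(7/4, 33/8)
obs 2: x=0 → posterior Inverse-Gamma(9/4, 37/8)
obs 3: x=-7/4 → posterior Inverse-Gamma(11/4, 269/32)
obs 4: x=0 → posterior Inverse-Gamma(13/4, 285/32)
obs 5: x=-3/2 → posterior Inverse-Gamma(15/4, 385/32)
obs 6: x=4 → posterior Inverse-Gamma(17/4, 529/32)
obs 7: x=2 → posterior Inverse-Gamma(19/4, 545/32)
obs 8: x=1/2 → posterior Inverse-Gamma(21/4, 549/32)
obs 9: x=-3 → posterior Inverse-Gamma(23/4, 805/32)
obs 10: x=-6 → posterior Inverse-Gamma(25/4, 1589/32)
obs 11: x=-1 → posterior Inverse-Gamma(27/4, 1653/32)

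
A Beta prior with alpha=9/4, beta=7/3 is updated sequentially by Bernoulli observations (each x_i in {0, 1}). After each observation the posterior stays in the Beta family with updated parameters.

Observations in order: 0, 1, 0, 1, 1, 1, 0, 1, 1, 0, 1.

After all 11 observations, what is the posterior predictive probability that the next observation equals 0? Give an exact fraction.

obs 1: x=0 → posterior Beta(9/4, 10/3)
obs 2: x=1 → posterior Beta(13/4, 10/3)
obs 3: x=0 → posterior Beta(13/4, 13/3)
obs 4: x=1 → posterior Beta(17/4, 13/3)
obs 5: x=1 → posterior Beta(21/4, 13/3)
obs 6: x=1 → posterior Beta(25/4, 13/3)
obs 7: x=0 → posterior Beta(25/4, 16/3)
obs 8: x=1 → posterior Beta(29/4, 16/3)
obs 9: x=1 → posterior Beta(33/4, 16/3)
obs 10: x=0 → posterior Beta(33/4, 19/3)
obs 11: x=1 → posterior Beta(37/4, 19/3)

76/187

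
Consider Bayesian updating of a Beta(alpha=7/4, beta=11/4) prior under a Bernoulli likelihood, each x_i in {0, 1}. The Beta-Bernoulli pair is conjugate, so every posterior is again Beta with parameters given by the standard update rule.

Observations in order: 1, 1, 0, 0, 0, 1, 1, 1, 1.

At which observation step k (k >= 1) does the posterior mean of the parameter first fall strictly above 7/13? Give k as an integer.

k = 2

obs 1: x=1 → posterior Beta(11/4, 11/4)
obs 2: x=1 → posterior Beta(15/4, 11/4)
obs 3: x=0 → posterior Beta(15/4, 15/4)
obs 4: x=0 → posterior Beta(15/4, 19/4)
obs 5: x=0 → posterior Beta(15/4, 23/4)
obs 6: x=1 → posterior Beta(19/4, 23/4)
obs 7: x=1 → posterior Beta(23/4, 23/4)
obs 8: x=1 → posterior Beta(27/4, 23/4)
obs 9: x=1 → posterior Beta(31/4, 23/4)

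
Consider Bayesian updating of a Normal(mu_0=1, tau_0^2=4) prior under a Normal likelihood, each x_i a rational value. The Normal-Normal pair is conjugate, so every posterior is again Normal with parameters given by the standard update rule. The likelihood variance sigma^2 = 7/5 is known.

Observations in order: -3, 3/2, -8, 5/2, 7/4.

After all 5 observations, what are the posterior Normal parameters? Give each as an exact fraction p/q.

obs 1: x=-3 → posterior Normal(-53/27, 28/27)
obs 2: x=3/2 → posterior Normal(-23/47, 28/47)
obs 3: x=-8 → posterior Normal(-183/67, 28/67)
obs 4: x=5/2 → posterior Normal(-133/87, 28/87)
obs 5: x=7/4 → posterior Normal(-98/107, 28/107)

mu_0=-98/107, tau_0^2=28/107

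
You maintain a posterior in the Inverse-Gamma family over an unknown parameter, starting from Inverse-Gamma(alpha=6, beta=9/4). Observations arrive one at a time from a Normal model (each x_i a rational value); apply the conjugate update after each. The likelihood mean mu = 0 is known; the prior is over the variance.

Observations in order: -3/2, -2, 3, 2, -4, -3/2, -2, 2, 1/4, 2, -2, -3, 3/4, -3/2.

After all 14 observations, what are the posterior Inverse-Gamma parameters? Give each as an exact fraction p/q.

obs 1: x=-3/2 → posterior Inverse-Gamma(13/2, 27/8)
obs 2: x=-2 → posterior Inverse-Gamma(7, 43/8)
obs 3: x=3 → posterior Inverse-Gamma(15/2, 79/8)
obs 4: x=2 → posterior Inverse-Gamma(8, 95/8)
obs 5: x=-4 → posterior Inverse-Gamma(17/2, 159/8)
obs 6: x=-3/2 → posterior Inverse-Gamma(9, 21)
obs 7: x=-2 → posterior Inverse-Gamma(19/2, 23)
obs 8: x=2 → posterior Inverse-Gamma(10, 25)
obs 9: x=1/4 → posterior Inverse-Gamma(21/2, 801/32)
obs 10: x=2 → posterior Inverse-Gamma(11, 865/32)
obs 11: x=-2 → posterior Inverse-Gamma(23/2, 929/32)
obs 12: x=-3 → posterior Inverse-Gamma(12, 1073/32)
obs 13: x=3/4 → posterior Inverse-Gamma(25/2, 541/16)
obs 14: x=-3/2 → posterior Inverse-Gamma(13, 559/16)

alpha=13, beta=559/16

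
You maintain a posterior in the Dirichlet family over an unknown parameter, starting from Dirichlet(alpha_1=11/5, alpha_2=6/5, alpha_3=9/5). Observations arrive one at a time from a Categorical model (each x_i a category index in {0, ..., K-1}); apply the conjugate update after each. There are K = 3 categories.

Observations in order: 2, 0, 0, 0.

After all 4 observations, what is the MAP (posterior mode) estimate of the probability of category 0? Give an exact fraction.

obs 1: x=2 → posterior Dirichlet(11/5, 6/5, 14/5)
obs 2: x=0 → posterior Dirichlet(16/5, 6/5, 14/5)
obs 3: x=0 → posterior Dirichlet(21/5, 6/5, 14/5)
obs 4: x=0 → posterior Dirichlet(26/5, 6/5, 14/5)

21/31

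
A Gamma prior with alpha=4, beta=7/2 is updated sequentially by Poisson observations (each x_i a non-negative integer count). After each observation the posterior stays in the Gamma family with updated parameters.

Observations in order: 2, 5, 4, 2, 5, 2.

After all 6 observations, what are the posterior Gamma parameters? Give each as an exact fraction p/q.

alpha=24, beta=19/2

obs 1: x=2 → posterior Gamma(6, 9/2)
obs 2: x=5 → posterior Gamma(11, 11/2)
obs 3: x=4 → posterior Gamma(15, 13/2)
obs 4: x=2 → posterior Gamma(17, 15/2)
obs 5: x=5 → posterior Gamma(22, 17/2)
obs 6: x=2 → posterior Gamma(24, 19/2)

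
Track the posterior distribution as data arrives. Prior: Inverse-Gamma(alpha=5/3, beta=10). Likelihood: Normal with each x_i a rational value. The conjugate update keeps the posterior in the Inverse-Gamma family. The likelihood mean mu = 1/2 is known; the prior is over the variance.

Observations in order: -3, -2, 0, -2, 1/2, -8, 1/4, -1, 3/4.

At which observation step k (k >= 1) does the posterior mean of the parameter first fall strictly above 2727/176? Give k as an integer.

k = 6

obs 1: x=-3 → posterior Inverse-Gamma(13/6, 129/8)
obs 2: x=-2 → posterior Inverse-Gamma(8/3, 77/4)
obs 3: x=0 → posterior Inverse-Gamma(19/6, 155/8)
obs 4: x=-2 → posterior Inverse-Gamma(11/3, 45/2)
obs 5: x=1/2 → posterior Inverse-Gamma(25/6, 45/2)
obs 6: x=-8 → posterior Inverse-Gamma(14/3, 469/8)
obs 7: x=1/4 → posterior Inverse-Gamma(31/6, 1877/32)
obs 8: x=-1 → posterior Inverse-Gamma(17/3, 1913/32)
obs 9: x=3/4 → posterior Inverse-Gamma(37/6, 957/16)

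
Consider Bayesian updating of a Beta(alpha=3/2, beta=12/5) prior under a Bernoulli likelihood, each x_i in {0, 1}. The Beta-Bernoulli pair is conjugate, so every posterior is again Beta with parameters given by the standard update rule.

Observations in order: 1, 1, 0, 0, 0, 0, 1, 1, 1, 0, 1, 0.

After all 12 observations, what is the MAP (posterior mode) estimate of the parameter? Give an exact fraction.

65/139

obs 1: x=1 → posterior Beta(5/2, 12/5)
obs 2: x=1 → posterior Beta(7/2, 12/5)
obs 3: x=0 → posterior Beta(7/2, 17/5)
obs 4: x=0 → posterior Beta(7/2, 22/5)
obs 5: x=0 → posterior Beta(7/2, 27/5)
obs 6: x=0 → posterior Beta(7/2, 32/5)
obs 7: x=1 → posterior Beta(9/2, 32/5)
obs 8: x=1 → posterior Beta(11/2, 32/5)
obs 9: x=1 → posterior Beta(13/2, 32/5)
obs 10: x=0 → posterior Beta(13/2, 37/5)
obs 11: x=1 → posterior Beta(15/2, 37/5)
obs 12: x=0 → posterior Beta(15/2, 42/5)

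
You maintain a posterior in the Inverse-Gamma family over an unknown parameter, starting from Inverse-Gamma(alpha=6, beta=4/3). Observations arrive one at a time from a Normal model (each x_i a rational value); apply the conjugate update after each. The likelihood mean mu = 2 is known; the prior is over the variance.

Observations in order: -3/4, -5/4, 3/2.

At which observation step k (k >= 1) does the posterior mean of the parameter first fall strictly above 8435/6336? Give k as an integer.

k = 2

obs 1: x=-3/4 → posterior Inverse-Gamma(13/2, 491/96)
obs 2: x=-5/4 → posterior Inverse-Gamma(7, 499/48)
obs 3: x=3/2 → posterior Inverse-Gamma(15/2, 505/48)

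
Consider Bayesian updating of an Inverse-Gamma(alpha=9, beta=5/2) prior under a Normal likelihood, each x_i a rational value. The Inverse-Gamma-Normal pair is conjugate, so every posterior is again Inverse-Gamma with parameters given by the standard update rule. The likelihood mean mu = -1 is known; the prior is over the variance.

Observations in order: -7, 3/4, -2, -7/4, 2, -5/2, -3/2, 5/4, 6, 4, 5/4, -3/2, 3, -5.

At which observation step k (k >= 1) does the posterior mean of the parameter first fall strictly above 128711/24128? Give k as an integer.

obs 1: x=-7 → posterior Inverse-Gamma(19/2, 41/2)
obs 2: x=3/4 → posterior Inverse-Gamma(10, 705/32)
obs 3: x=-2 → posterior Inverse-Gamma(21/2, 721/32)
obs 4: x=-7/4 → posterior Inverse-Gamma(11, 365/16)
obs 5: x=2 → posterior Inverse-Gamma(23/2, 437/16)
obs 6: x=-5/2 → posterior Inverse-Gamma(12, 455/16)
obs 7: x=-3/2 → posterior Inverse-Gamma(25/2, 457/16)
obs 8: x=5/4 → posterior Inverse-Gamma(13, 995/32)
obs 9: x=6 → posterior Inverse-Gamma(27/2, 1779/32)
obs 10: x=4 → posterior Inverse-Gamma(14, 2179/32)
obs 11: x=5/4 → posterior Inverse-Gamma(29/2, 565/8)
obs 12: x=-3/2 → posterior Inverse-Gamma(15, 283/4)
obs 13: x=3 → posterior Inverse-Gamma(31/2, 315/4)
obs 14: x=-5 → posterior Inverse-Gamma(16, 347/4)

k = 13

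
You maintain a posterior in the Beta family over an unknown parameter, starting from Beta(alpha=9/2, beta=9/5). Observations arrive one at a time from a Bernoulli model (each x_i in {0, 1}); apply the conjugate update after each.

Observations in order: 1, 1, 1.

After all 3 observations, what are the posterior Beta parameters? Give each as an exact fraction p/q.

obs 1: x=1 → posterior Beta(11/2, 9/5)
obs 2: x=1 → posterior Beta(13/2, 9/5)
obs 3: x=1 → posterior Beta(15/2, 9/5)

alpha=15/2, beta=9/5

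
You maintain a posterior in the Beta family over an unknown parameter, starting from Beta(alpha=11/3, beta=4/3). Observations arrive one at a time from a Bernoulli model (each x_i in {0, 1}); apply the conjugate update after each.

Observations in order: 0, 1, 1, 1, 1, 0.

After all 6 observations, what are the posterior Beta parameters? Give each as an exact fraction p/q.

obs 1: x=0 → posterior Beta(11/3, 7/3)
obs 2: x=1 → posterior Beta(14/3, 7/3)
obs 3: x=1 → posterior Beta(17/3, 7/3)
obs 4: x=1 → posterior Beta(20/3, 7/3)
obs 5: x=1 → posterior Beta(23/3, 7/3)
obs 6: x=0 → posterior Beta(23/3, 10/3)

alpha=23/3, beta=10/3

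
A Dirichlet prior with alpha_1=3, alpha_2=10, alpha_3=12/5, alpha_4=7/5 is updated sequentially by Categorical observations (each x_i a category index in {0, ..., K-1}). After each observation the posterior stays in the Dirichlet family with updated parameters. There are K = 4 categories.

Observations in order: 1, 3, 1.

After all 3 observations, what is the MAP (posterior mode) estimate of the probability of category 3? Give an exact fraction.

obs 1: x=1 → posterior Dirichlet(3, 11, 12/5, 7/5)
obs 2: x=3 → posterior Dirichlet(3, 11, 12/5, 12/5)
obs 3: x=1 → posterior Dirichlet(3, 12, 12/5, 12/5)

7/79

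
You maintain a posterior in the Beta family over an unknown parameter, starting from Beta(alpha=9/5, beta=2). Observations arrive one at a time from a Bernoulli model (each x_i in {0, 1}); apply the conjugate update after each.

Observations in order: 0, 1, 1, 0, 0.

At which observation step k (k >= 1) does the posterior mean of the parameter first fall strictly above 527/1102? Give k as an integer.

k = 2

obs 1: x=0 → posterior Beta(9/5, 3)
obs 2: x=1 → posterior Beta(14/5, 3)
obs 3: x=1 → posterior Beta(19/5, 3)
obs 4: x=0 → posterior Beta(19/5, 4)
obs 5: x=0 → posterior Beta(19/5, 5)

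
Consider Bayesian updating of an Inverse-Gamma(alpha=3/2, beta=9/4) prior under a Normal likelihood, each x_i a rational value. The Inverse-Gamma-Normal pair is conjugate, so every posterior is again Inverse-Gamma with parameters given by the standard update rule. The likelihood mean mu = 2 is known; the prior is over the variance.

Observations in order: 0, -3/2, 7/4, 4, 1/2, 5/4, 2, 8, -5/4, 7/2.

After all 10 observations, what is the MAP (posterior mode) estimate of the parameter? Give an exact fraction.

obs 1: x=0 → posterior Inverse-Gamma(2, 17/4)
obs 2: x=-3/2 → posterior Inverse-Gamma(5/2, 83/8)
obs 3: x=7/4 → posterior Inverse-Gamma(3, 333/32)
obs 4: x=4 → posterior Inverse-Gamma(7/2, 397/32)
obs 5: x=1/2 → posterior Inverse-Gamma(4, 433/32)
obs 6: x=5/4 → posterior Inverse-Gamma(9/2, 221/16)
obs 7: x=2 → posterior Inverse-Gamma(5, 221/16)
obs 8: x=8 → posterior Inverse-Gamma(11/2, 509/16)
obs 9: x=-5/4 → posterior Inverse-Gamma(6, 1187/32)
obs 10: x=7/2 → posterior Inverse-Gamma(13/2, 1223/32)

1223/240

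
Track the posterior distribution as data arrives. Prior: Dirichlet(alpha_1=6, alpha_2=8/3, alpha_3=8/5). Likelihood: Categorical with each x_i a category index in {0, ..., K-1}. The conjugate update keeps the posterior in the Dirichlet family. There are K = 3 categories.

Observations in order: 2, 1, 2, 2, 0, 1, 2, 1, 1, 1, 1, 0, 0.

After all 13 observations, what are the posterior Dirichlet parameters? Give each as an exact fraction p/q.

alpha_1=9, alpha_2=26/3, alpha_3=28/5

obs 1: x=2 → posterior Dirichlet(6, 8/3, 13/5)
obs 2: x=1 → posterior Dirichlet(6, 11/3, 13/5)
obs 3: x=2 → posterior Dirichlet(6, 11/3, 18/5)
obs 4: x=2 → posterior Dirichlet(6, 11/3, 23/5)
obs 5: x=0 → posterior Dirichlet(7, 11/3, 23/5)
obs 6: x=1 → posterior Dirichlet(7, 14/3, 23/5)
obs 7: x=2 → posterior Dirichlet(7, 14/3, 28/5)
obs 8: x=1 → posterior Dirichlet(7, 17/3, 28/5)
obs 9: x=1 → posterior Dirichlet(7, 20/3, 28/5)
obs 10: x=1 → posterior Dirichlet(7, 23/3, 28/5)
obs 11: x=1 → posterior Dirichlet(7, 26/3, 28/5)
obs 12: x=0 → posterior Dirichlet(8, 26/3, 28/5)
obs 13: x=0 → posterior Dirichlet(9, 26/3, 28/5)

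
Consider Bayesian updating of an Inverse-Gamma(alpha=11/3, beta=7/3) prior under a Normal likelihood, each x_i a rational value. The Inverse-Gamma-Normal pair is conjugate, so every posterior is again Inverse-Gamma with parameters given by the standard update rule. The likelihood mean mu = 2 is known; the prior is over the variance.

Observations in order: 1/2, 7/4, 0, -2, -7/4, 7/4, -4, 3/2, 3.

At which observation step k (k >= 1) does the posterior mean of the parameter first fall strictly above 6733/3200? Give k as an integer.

k = 4

obs 1: x=1/2 → posterior Inverse-Gamma(25/6, 83/24)
obs 2: x=7/4 → posterior Inverse-Gamma(14/3, 335/96)
obs 3: x=0 → posterior Inverse-Gamma(31/6, 527/96)
obs 4: x=-2 → posterior Inverse-Gamma(17/3, 1295/96)
obs 5: x=-7/4 → posterior Inverse-Gamma(37/6, 985/48)
obs 6: x=7/4 → posterior Inverse-Gamma(20/3, 1973/96)
obs 7: x=-4 → posterior Inverse-Gamma(43/6, 3701/96)
obs 8: x=3/2 → posterior Inverse-Gamma(23/3, 3713/96)
obs 9: x=3 → posterior Inverse-Gamma(49/6, 3761/96)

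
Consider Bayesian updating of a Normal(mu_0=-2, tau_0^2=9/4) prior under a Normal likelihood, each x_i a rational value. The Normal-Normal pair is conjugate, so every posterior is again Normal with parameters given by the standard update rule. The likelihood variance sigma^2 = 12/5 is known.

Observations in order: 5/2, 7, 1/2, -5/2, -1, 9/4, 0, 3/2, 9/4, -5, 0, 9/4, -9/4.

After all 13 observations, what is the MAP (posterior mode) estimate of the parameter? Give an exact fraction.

obs 1: x=5/2 → posterior Normal(11/62, 36/31)
obs 2: x=7 → posterior Normal(221/92, 18/23)
obs 3: x=1/2 → posterior Normal(118/61, 36/61)
obs 4: x=-5/2 → posterior Normal(161/152, 9/19)
obs 5: x=-1 → posterior Normal(131/182, 36/91)
obs 6: x=9/4 → posterior Normal(397/424, 18/53)
obs 7: x=0 → posterior Normal(397/484, 36/121)
obs 8: x=3/2 → posterior Normal(487/544, 9/34)
obs 9: x=9/4 → posterior Normal(311/302, 36/151)
obs 10: x=-5 → posterior Normal(161/332, 18/83)
obs 11: x=0 → posterior Normal(161/362, 36/181)
obs 12: x=9/4 → posterior Normal(457/784, 9/49)
obs 13: x=-9/4 → posterior Normal(161/422, 36/211)

161/422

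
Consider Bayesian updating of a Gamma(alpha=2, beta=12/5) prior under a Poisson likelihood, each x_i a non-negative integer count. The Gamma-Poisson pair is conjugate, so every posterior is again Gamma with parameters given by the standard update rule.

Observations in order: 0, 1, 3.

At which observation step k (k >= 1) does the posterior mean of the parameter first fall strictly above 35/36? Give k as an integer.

obs 1: x=0 → posterior Gamma(2, 17/5)
obs 2: x=1 → posterior Gamma(3, 22/5)
obs 3: x=3 → posterior Gamma(6, 27/5)

k = 3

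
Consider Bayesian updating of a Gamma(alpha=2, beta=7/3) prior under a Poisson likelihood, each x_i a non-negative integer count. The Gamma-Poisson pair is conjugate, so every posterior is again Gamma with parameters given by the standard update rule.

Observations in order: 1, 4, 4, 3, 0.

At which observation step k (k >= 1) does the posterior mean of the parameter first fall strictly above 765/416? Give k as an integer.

obs 1: x=1 → posterior Gamma(3, 10/3)
obs 2: x=4 → posterior Gamma(7, 13/3)
obs 3: x=4 → posterior Gamma(11, 16/3)
obs 4: x=3 → posterior Gamma(14, 19/3)
obs 5: x=0 → posterior Gamma(14, 22/3)

k = 3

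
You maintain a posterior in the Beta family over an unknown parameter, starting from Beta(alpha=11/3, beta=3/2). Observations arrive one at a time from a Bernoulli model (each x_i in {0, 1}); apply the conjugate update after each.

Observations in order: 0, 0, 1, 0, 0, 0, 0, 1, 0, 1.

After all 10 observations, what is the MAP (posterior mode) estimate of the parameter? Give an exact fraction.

34/79

obs 1: x=0 → posterior Beta(11/3, 5/2)
obs 2: x=0 → posterior Beta(11/3, 7/2)
obs 3: x=1 → posterior Beta(14/3, 7/2)
obs 4: x=0 → posterior Beta(14/3, 9/2)
obs 5: x=0 → posterior Beta(14/3, 11/2)
obs 6: x=0 → posterior Beta(14/3, 13/2)
obs 7: x=0 → posterior Beta(14/3, 15/2)
obs 8: x=1 → posterior Beta(17/3, 15/2)
obs 9: x=0 → posterior Beta(17/3, 17/2)
obs 10: x=1 → posterior Beta(20/3, 17/2)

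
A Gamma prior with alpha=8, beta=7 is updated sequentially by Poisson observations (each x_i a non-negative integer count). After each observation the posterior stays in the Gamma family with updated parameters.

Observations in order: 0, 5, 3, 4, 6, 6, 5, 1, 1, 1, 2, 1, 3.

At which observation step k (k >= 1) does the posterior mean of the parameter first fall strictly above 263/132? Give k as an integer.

k = 5

obs 1: x=0 → posterior Gamma(8, 8)
obs 2: x=5 → posterior Gamma(13, 9)
obs 3: x=3 → posterior Gamma(16, 10)
obs 4: x=4 → posterior Gamma(20, 11)
obs 5: x=6 → posterior Gamma(26, 12)
obs 6: x=6 → posterior Gamma(32, 13)
obs 7: x=5 → posterior Gamma(37, 14)
obs 8: x=1 → posterior Gamma(38, 15)
obs 9: x=1 → posterior Gamma(39, 16)
obs 10: x=1 → posterior Gamma(40, 17)
obs 11: x=2 → posterior Gamma(42, 18)
obs 12: x=1 → posterior Gamma(43, 19)
obs 13: x=3 → posterior Gamma(46, 20)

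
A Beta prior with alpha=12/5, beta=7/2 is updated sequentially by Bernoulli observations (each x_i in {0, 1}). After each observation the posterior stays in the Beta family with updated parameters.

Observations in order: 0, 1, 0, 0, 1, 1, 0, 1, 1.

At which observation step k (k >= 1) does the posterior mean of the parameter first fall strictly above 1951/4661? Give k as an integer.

obs 1: x=0 → posterior Beta(12/5, 9/2)
obs 2: x=1 → posterior Beta(17/5, 9/2)
obs 3: x=0 → posterior Beta(17/5, 11/2)
obs 4: x=0 → posterior Beta(17/5, 13/2)
obs 5: x=1 → posterior Beta(22/5, 13/2)
obs 6: x=1 → posterior Beta(27/5, 13/2)
obs 7: x=0 → posterior Beta(27/5, 15/2)
obs 8: x=1 → posterior Beta(32/5, 15/2)
obs 9: x=1 → posterior Beta(37/5, 15/2)

k = 2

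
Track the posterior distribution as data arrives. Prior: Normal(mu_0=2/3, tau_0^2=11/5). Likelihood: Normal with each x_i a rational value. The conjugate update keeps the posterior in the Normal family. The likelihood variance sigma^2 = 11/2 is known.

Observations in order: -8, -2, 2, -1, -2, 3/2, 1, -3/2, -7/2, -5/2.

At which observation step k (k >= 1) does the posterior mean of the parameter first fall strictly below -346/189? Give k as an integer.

k = 2

obs 1: x=-8 → posterior Normal(-38/21, 11/7)
obs 2: x=-2 → posterior Normal(-50/27, 11/9)
obs 3: x=2 → posterior Normal(-38/33, 1)
obs 4: x=-1 → posterior Normal(-44/39, 11/13)
obs 5: x=-2 → posterior Normal(-56/45, 11/15)
obs 6: x=3/2 → posterior Normal(-47/51, 11/17)
obs 7: x=1 → posterior Normal(-41/57, 11/19)
obs 8: x=-3/2 → posterior Normal(-50/63, 11/21)
obs 9: x=-7/2 → posterior Normal(-71/69, 11/23)
obs 10: x=-5/2 → posterior Normal(-86/75, 11/25)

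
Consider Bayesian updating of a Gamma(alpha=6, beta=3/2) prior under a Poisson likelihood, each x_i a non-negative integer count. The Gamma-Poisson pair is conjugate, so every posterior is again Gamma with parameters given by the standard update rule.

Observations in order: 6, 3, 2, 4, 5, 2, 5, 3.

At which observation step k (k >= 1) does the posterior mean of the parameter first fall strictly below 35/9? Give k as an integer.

obs 1: x=6 → posterior Gamma(12, 5/2)
obs 2: x=3 → posterior Gamma(15, 7/2)
obs 3: x=2 → posterior Gamma(17, 9/2)
obs 4: x=4 → posterior Gamma(21, 11/2)
obs 5: x=5 → posterior Gamma(26, 13/2)
obs 6: x=2 → posterior Gamma(28, 15/2)
obs 7: x=5 → posterior Gamma(33, 17/2)
obs 8: x=3 → posterior Gamma(36, 19/2)

k = 3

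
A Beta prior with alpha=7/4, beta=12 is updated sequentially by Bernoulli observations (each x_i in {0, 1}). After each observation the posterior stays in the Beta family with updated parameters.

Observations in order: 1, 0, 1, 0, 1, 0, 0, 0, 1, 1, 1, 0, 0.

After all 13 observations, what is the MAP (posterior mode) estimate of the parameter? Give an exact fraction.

obs 1: x=1 → posterior Beta(11/4, 12)
obs 2: x=0 → posterior Beta(11/4, 13)
obs 3: x=1 → posterior Beta(15/4, 13)
obs 4: x=0 → posterior Beta(15/4, 14)
obs 5: x=1 → posterior Beta(19/4, 14)
obs 6: x=0 → posterior Beta(19/4, 15)
obs 7: x=0 → posterior Beta(19/4, 16)
obs 8: x=0 → posterior Beta(19/4, 17)
obs 9: x=1 → posterior Beta(23/4, 17)
obs 10: x=1 → posterior Beta(27/4, 17)
obs 11: x=1 → posterior Beta(31/4, 17)
obs 12: x=0 → posterior Beta(31/4, 18)
obs 13: x=0 → posterior Beta(31/4, 19)

3/11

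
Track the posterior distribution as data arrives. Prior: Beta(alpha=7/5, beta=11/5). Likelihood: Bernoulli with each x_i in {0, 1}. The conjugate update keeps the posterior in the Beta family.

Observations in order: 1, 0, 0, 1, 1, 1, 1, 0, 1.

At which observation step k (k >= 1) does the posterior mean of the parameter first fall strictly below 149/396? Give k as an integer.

obs 1: x=1 → posterior Beta(12/5, 11/5)
obs 2: x=0 → posterior Beta(12/5, 16/5)
obs 3: x=0 → posterior Beta(12/5, 21/5)
obs 4: x=1 → posterior Beta(17/5, 21/5)
obs 5: x=1 → posterior Beta(22/5, 21/5)
obs 6: x=1 → posterior Beta(27/5, 21/5)
obs 7: x=1 → posterior Beta(32/5, 21/5)
obs 8: x=0 → posterior Beta(32/5, 26/5)
obs 9: x=1 → posterior Beta(37/5, 26/5)

k = 3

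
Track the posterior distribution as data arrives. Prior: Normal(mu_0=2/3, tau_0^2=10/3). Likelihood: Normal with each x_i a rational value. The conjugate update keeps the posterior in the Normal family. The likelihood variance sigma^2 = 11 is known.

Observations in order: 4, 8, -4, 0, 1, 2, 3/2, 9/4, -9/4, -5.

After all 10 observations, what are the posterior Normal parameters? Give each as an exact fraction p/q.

obs 1: x=4 → posterior Normal(62/43, 110/43)
obs 2: x=8 → posterior Normal(142/53, 110/53)
obs 3: x=-4 → posterior Normal(34/21, 110/63)
obs 4: x=0 → posterior Normal(102/73, 110/73)
obs 5: x=1 → posterior Normal(112/83, 110/83)
obs 6: x=2 → posterior Normal(44/31, 110/93)
obs 7: x=3/2 → posterior Normal(147/103, 110/103)
obs 8: x=9/4 → posterior Normal(3/2, 110/113)
obs 9: x=-9/4 → posterior Normal(49/41, 110/123)
obs 10: x=-5 → posterior Normal(97/133, 110/133)

mu_0=97/133, tau_0^2=110/133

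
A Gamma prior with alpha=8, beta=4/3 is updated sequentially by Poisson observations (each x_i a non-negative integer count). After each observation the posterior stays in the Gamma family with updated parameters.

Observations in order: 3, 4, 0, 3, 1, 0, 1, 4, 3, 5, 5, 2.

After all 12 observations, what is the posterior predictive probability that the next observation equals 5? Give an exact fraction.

obs 1: x=3 → posterior Gamma(11, 7/3)
obs 2: x=4 → posterior Gamma(15, 10/3)
obs 3: x=0 → posterior Gamma(15, 13/3)
obs 4: x=3 → posterior Gamma(18, 16/3)
obs 5: x=1 → posterior Gamma(19, 19/3)
obs 6: x=0 → posterior Gamma(19, 22/3)
obs 7: x=1 → posterior Gamma(20, 25/3)
obs 8: x=4 → posterior Gamma(24, 28/3)
obs 9: x=3 → posterior Gamma(27, 31/3)
obs 10: x=5 → posterior Gamma(32, 34/3)
obs 11: x=5 → posterior Gamma(37, 37/3)
obs 12: x=2 → posterior Gamma(39, 40/3)

1644078063922005138827076698112000000000000000000000000000000000000000/17343773367030267519903781288812032158308062539012091953077767198995507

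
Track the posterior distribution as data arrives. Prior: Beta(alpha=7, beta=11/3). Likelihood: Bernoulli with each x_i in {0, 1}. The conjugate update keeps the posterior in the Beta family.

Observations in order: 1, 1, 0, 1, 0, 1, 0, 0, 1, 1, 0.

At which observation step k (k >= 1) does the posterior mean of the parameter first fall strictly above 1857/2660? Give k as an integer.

k = 2

obs 1: x=1 → posterior Beta(8, 11/3)
obs 2: x=1 → posterior Beta(9, 11/3)
obs 3: x=0 → posterior Beta(9, 14/3)
obs 4: x=1 → posterior Beta(10, 14/3)
obs 5: x=0 → posterior Beta(10, 17/3)
obs 6: x=1 → posterior Beta(11, 17/3)
obs 7: x=0 → posterior Beta(11, 20/3)
obs 8: x=0 → posterior Beta(11, 23/3)
obs 9: x=1 → posterior Beta(12, 23/3)
obs 10: x=1 → posterior Beta(13, 23/3)
obs 11: x=0 → posterior Beta(13, 26/3)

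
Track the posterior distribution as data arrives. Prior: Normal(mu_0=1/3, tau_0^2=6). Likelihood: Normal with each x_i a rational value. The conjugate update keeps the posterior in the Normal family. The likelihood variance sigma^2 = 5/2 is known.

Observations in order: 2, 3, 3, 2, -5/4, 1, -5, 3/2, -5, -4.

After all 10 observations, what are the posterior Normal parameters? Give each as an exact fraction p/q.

obs 1: x=2 → posterior Normal(77/51, 30/17)
obs 2: x=3 → posterior Normal(185/87, 30/29)
obs 3: x=3 → posterior Normal(293/123, 30/41)
obs 4: x=2 → posterior Normal(365/159, 30/53)
obs 5: x=-5/4 → posterior Normal(64/39, 6/13)
obs 6: x=1 → posterior Normal(356/231, 30/77)
obs 7: x=-5 → posterior Normal(176/267, 30/89)
obs 8: x=3/2 → posterior Normal(230/303, 30/101)
obs 9: x=-5 → posterior Normal(50/339, 30/113)
obs 10: x=-4 → posterior Normal(-94/375, 6/25)

mu_0=-94/375, tau_0^2=6/25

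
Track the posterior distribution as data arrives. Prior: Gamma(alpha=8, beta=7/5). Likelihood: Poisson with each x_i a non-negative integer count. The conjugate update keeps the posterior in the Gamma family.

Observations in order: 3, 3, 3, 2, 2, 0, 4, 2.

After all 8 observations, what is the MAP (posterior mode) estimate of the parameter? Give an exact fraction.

obs 1: x=3 → posterior Gamma(11, 12/5)
obs 2: x=3 → posterior Gamma(14, 17/5)
obs 3: x=3 → posterior Gamma(17, 22/5)
obs 4: x=2 → posterior Gamma(19, 27/5)
obs 5: x=2 → posterior Gamma(21, 32/5)
obs 6: x=0 → posterior Gamma(21, 37/5)
obs 7: x=4 → posterior Gamma(25, 42/5)
obs 8: x=2 → posterior Gamma(27, 47/5)

130/47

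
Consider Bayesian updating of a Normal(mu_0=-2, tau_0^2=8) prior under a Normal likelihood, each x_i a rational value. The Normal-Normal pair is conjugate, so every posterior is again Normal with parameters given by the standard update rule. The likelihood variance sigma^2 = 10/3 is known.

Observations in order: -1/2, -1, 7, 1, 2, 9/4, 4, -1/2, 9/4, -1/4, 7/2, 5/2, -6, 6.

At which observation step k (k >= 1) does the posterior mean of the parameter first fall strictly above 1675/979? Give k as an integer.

k = 7

obs 1: x=-1/2 → posterior Normal(-16/17, 40/17)
obs 2: x=-1 → posterior Normal(-28/29, 40/29)
obs 3: x=7 → posterior Normal(56/41, 40/41)
obs 4: x=1 → posterior Normal(68/53, 40/53)
obs 5: x=2 → posterior Normal(92/65, 8/13)
obs 6: x=9/4 → posterior Normal(17/11, 40/77)
obs 7: x=4 → posterior Normal(167/89, 40/89)
obs 8: x=-1/2 → posterior Normal(161/101, 40/101)
obs 9: x=9/4 → posterior Normal(188/113, 40/113)
obs 10: x=-1/4 → posterior Normal(37/25, 8/25)
obs 11: x=7/2 → posterior Normal(227/137, 40/137)
obs 12: x=5/2 → posterior Normal(257/149, 40/149)
obs 13: x=-6 → posterior Normal(185/161, 40/161)
obs 14: x=6 → posterior Normal(257/173, 40/173)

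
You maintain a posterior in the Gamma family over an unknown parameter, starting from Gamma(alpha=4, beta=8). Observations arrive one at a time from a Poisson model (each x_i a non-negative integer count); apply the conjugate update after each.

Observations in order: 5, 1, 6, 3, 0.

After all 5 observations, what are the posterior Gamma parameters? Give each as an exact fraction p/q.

obs 1: x=5 → posterior Gamma(9, 9)
obs 2: x=1 → posterior Gamma(10, 10)
obs 3: x=6 → posterior Gamma(16, 11)
obs 4: x=3 → posterior Gamma(19, 12)
obs 5: x=0 → posterior Gamma(19, 13)

alpha=19, beta=13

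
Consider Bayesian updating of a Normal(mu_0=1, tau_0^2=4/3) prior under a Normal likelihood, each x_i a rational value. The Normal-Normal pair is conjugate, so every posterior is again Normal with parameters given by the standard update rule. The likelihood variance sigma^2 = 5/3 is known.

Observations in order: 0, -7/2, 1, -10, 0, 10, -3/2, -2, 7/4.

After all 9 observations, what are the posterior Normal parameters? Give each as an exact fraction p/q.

mu_0=-12/41, tau_0^2=20/123

obs 1: x=0 → posterior Normal(5/9, 20/27)
obs 2: x=-7/2 → posterior Normal(-9/13, 20/39)
obs 3: x=1 → posterior Normal(-5/17, 20/51)
obs 4: x=-10 → posterior Normal(-15/7, 20/63)
obs 5: x=0 → posterior Normal(-9/5, 4/15)
obs 6: x=10 → posterior Normal(-5/29, 20/87)
obs 7: x=-3/2 → posterior Normal(-1/3, 20/99)
obs 8: x=-2 → posterior Normal(-19/37, 20/111)
obs 9: x=7/4 → posterior Normal(-12/41, 20/123)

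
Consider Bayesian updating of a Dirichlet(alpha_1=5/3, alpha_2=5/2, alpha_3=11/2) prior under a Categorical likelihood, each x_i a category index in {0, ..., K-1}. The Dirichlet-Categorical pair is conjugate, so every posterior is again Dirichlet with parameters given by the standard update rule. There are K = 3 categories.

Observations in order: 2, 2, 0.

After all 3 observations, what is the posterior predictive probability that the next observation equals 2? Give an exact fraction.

45/76

obs 1: x=2 → posterior Dirichlet(5/3, 5/2, 13/2)
obs 2: x=2 → posterior Dirichlet(5/3, 5/2, 15/2)
obs 3: x=0 → posterior Dirichlet(8/3, 5/2, 15/2)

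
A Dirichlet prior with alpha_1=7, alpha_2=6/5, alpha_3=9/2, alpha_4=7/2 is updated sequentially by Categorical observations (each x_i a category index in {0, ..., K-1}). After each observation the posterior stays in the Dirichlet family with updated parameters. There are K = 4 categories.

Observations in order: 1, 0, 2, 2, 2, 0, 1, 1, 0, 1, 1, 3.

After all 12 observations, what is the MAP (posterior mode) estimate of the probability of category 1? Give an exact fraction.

26/121

obs 1: x=1 → posterior Dirichlet(7, 11/5, 9/2, 7/2)
obs 2: x=0 → posterior Dirichlet(8, 11/5, 9/2, 7/2)
obs 3: x=2 → posterior Dirichlet(8, 11/5, 11/2, 7/2)
obs 4: x=2 → posterior Dirichlet(8, 11/5, 13/2, 7/2)
obs 5: x=2 → posterior Dirichlet(8, 11/5, 15/2, 7/2)
obs 6: x=0 → posterior Dirichlet(9, 11/5, 15/2, 7/2)
obs 7: x=1 → posterior Dirichlet(9, 16/5, 15/2, 7/2)
obs 8: x=1 → posterior Dirichlet(9, 21/5, 15/2, 7/2)
obs 9: x=0 → posterior Dirichlet(10, 21/5, 15/2, 7/2)
obs 10: x=1 → posterior Dirichlet(10, 26/5, 15/2, 7/2)
obs 11: x=1 → posterior Dirichlet(10, 31/5, 15/2, 7/2)
obs 12: x=3 → posterior Dirichlet(10, 31/5, 15/2, 9/2)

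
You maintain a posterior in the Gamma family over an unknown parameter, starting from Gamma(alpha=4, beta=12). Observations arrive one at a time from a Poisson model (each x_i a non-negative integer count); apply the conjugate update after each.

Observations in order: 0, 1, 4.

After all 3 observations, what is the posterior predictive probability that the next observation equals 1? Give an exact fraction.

obs 1: x=0 → posterior Gamma(4, 13)
obs 2: x=1 → posterior Gamma(5, 14)
obs 3: x=4 → posterior Gamma(9, 15)

345990234375/1099511627776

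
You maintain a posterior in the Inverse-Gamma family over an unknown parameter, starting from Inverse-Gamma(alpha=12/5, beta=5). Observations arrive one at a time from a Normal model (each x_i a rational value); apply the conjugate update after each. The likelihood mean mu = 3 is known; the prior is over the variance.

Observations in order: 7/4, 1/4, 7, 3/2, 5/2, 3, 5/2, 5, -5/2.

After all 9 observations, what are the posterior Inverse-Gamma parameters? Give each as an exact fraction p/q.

alpha=69/10, beta=577/16

obs 1: x=7/4 → posterior Inverse-Gamma(29/10, 185/32)
obs 2: x=1/4 → posterior Inverse-Gamma(17/5, 153/16)
obs 3: x=7 → posterior Inverse-Gamma(39/10, 281/16)
obs 4: x=3/2 → posterior Inverse-Gamma(22/5, 299/16)
obs 5: x=5/2 → posterior Inverse-Gamma(49/10, 301/16)
obs 6: x=3 → posterior Inverse-Gamma(27/5, 301/16)
obs 7: x=5/2 → posterior Inverse-Gamma(59/10, 303/16)
obs 8: x=5 → posterior Inverse-Gamma(32/5, 335/16)
obs 9: x=-5/2 → posterior Inverse-Gamma(69/10, 577/16)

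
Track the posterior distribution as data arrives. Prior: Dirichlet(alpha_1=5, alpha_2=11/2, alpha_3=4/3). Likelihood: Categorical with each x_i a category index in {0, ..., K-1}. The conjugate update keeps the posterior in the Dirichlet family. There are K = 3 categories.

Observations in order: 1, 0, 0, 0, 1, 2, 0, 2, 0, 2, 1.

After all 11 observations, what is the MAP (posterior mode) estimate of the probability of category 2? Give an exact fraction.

obs 1: x=1 → posterior Dirichlet(5, 13/2, 4/3)
obs 2: x=0 → posterior Dirichlet(6, 13/2, 4/3)
obs 3: x=0 → posterior Dirichlet(7, 13/2, 4/3)
obs 4: x=0 → posterior Dirichlet(8, 13/2, 4/3)
obs 5: x=1 → posterior Dirichlet(8, 15/2, 4/3)
obs 6: x=2 → posterior Dirichlet(8, 15/2, 7/3)
obs 7: x=0 → posterior Dirichlet(9, 15/2, 7/3)
obs 8: x=2 → posterior Dirichlet(9, 15/2, 10/3)
obs 9: x=0 → posterior Dirichlet(10, 15/2, 10/3)
obs 10: x=2 → posterior Dirichlet(10, 15/2, 13/3)
obs 11: x=1 → posterior Dirichlet(10, 17/2, 13/3)

20/119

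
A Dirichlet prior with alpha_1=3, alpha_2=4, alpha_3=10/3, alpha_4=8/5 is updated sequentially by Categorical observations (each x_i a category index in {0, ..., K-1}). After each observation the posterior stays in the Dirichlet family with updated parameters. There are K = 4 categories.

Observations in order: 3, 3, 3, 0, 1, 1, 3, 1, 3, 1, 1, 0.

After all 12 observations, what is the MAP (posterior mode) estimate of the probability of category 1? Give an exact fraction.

obs 1: x=3 → posterior Dirichlet(3, 4, 10/3, 13/5)
obs 2: x=3 → posterior Dirichlet(3, 4, 10/3, 18/5)
obs 3: x=3 → posterior Dirichlet(3, 4, 10/3, 23/5)
obs 4: x=0 → posterior Dirichlet(4, 4, 10/3, 23/5)
obs 5: x=1 → posterior Dirichlet(4, 5, 10/3, 23/5)
obs 6: x=1 → posterior Dirichlet(4, 6, 10/3, 23/5)
obs 7: x=3 → posterior Dirichlet(4, 6, 10/3, 28/5)
obs 8: x=1 → posterior Dirichlet(4, 7, 10/3, 28/5)
obs 9: x=3 → posterior Dirichlet(4, 7, 10/3, 33/5)
obs 10: x=1 → posterior Dirichlet(4, 8, 10/3, 33/5)
obs 11: x=1 → posterior Dirichlet(4, 9, 10/3, 33/5)
obs 12: x=0 → posterior Dirichlet(5, 9, 10/3, 33/5)

120/299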